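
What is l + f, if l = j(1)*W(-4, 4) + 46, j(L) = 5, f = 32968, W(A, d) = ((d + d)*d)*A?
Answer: 32374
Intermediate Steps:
W(A, d) = 2*A*d**2 (W(A, d) = ((2*d)*d)*A = (2*d**2)*A = 2*A*d**2)
l = -594 (l = 5*(2*(-4)*4**2) + 46 = 5*(2*(-4)*16) + 46 = 5*(-128) + 46 = -640 + 46 = -594)
l + f = -594 + 32968 = 32374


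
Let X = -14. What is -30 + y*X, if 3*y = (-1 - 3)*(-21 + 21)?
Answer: -30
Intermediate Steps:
y = 0 (y = ((-1 - 3)*(-21 + 21))/3 = (-4*0)/3 = (⅓)*0 = 0)
-30 + y*X = -30 + 0*(-14) = -30 + 0 = -30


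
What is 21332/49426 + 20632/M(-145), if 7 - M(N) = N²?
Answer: -142850314/259708917 ≈ -0.55004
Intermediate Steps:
M(N) = 7 - N²
21332/49426 + 20632/M(-145) = 21332/49426 + 20632/(7 - 1*(-145)²) = 21332*(1/49426) + 20632/(7 - 1*21025) = 10666/24713 + 20632/(7 - 21025) = 10666/24713 + 20632/(-21018) = 10666/24713 + 20632*(-1/21018) = 10666/24713 - 10316/10509 = -142850314/259708917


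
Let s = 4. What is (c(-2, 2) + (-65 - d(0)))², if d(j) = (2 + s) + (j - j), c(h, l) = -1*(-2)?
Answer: 4761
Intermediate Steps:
c(h, l) = 2
d(j) = 6 (d(j) = (2 + 4) + (j - j) = 6 + 0 = 6)
(c(-2, 2) + (-65 - d(0)))² = (2 + (-65 - 1*6))² = (2 + (-65 - 6))² = (2 - 71)² = (-69)² = 4761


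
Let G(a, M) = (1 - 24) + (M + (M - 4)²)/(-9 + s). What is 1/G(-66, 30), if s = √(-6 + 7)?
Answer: -4/445 ≈ -0.0089888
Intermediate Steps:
s = 1 (s = √1 = 1)
G(a, M) = -23 - M/8 - (-4 + M)²/8 (G(a, M) = (1 - 24) + (M + (M - 4)²)/(-9 + 1) = -23 + (M + (-4 + M)²)/(-8) = -23 + (M + (-4 + M)²)*(-⅛) = -23 + (-M/8 - (-4 + M)²/8) = -23 - M/8 - (-4 + M)²/8)
1/G(-66, 30) = 1/(-25 - ⅛*30² + (7/8)*30) = 1/(-25 - ⅛*900 + 105/4) = 1/(-25 - 225/2 + 105/4) = 1/(-445/4) = -4/445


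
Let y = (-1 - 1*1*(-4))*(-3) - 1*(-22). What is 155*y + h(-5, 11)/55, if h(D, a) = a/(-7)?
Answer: 70524/35 ≈ 2015.0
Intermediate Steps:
h(D, a) = -a/7 (h(D, a) = a*(-⅐) = -a/7)
y = 13 (y = (-1 - 1*(-4))*(-3) + 22 = (-1 + 4)*(-3) + 22 = 3*(-3) + 22 = -9 + 22 = 13)
155*y + h(-5, 11)/55 = 155*13 - ⅐*11/55 = 2015 - 11/7*1/55 = 2015 - 1/35 = 70524/35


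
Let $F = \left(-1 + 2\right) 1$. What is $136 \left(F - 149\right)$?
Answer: $-20128$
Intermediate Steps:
$F = 1$ ($F = 1 \cdot 1 = 1$)
$136 \left(F - 149\right) = 136 \left(1 - 149\right) = 136 \left(-148\right) = -20128$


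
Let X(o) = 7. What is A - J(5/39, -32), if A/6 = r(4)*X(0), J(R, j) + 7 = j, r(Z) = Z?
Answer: 207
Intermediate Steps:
J(R, j) = -7 + j
A = 168 (A = 6*(4*7) = 6*28 = 168)
A - J(5/39, -32) = 168 - (-7 - 32) = 168 - 1*(-39) = 168 + 39 = 207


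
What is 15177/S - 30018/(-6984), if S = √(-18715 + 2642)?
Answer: 5003/1164 - 15177*I*√16073/16073 ≈ 4.2981 - 119.71*I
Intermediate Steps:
S = I*√16073 (S = √(-16073) = I*√16073 ≈ 126.78*I)
15177/S - 30018/(-6984) = 15177/((I*√16073)) - 30018/(-6984) = 15177*(-I*√16073/16073) - 30018*(-1/6984) = -15177*I*√16073/16073 + 5003/1164 = 5003/1164 - 15177*I*√16073/16073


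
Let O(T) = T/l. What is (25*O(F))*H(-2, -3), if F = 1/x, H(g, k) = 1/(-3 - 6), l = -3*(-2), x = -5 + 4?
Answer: 25/54 ≈ 0.46296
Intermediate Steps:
x = -1
l = 6
H(g, k) = -⅑ (H(g, k) = 1/(-9) = -⅑)
F = -1 (F = 1/(-1) = -1)
O(T) = T/6
(25*O(F))*H(-2, -3) = (25*((⅙)*(-1)))*(-⅑) = (25*(-⅙))*(-⅑) = -25/6*(-⅑) = 25/54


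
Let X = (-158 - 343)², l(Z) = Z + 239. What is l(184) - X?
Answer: -250578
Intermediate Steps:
l(Z) = 239 + Z
X = 251001 (X = (-501)² = 251001)
l(184) - X = (239 + 184) - 1*251001 = 423 - 251001 = -250578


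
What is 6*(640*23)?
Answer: 88320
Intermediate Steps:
6*(640*23) = 6*14720 = 88320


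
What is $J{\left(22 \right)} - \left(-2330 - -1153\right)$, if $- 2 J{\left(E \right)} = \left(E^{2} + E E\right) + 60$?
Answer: $663$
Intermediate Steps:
$J{\left(E \right)} = -30 - E^{2}$ ($J{\left(E \right)} = - \frac{\left(E^{2} + E E\right) + 60}{2} = - \frac{\left(E^{2} + E^{2}\right) + 60}{2} = - \frac{2 E^{2} + 60}{2} = - \frac{60 + 2 E^{2}}{2} = -30 - E^{2}$)
$J{\left(22 \right)} - \left(-2330 - -1153\right) = \left(-30 - 22^{2}\right) - \left(-2330 - -1153\right) = \left(-30 - 484\right) - \left(-2330 + 1153\right) = \left(-30 - 484\right) - -1177 = -514 + 1177 = 663$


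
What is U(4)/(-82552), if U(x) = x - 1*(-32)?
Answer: -9/20638 ≈ -0.00043609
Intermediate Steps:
U(x) = 32 + x (U(x) = x + 32 = 32 + x)
U(4)/(-82552) = (32 + 4)/(-82552) = 36*(-1/82552) = -9/20638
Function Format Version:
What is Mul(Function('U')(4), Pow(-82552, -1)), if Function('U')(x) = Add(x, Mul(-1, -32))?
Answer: Rational(-9, 20638) ≈ -0.00043609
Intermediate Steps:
Function('U')(x) = Add(32, x) (Function('U')(x) = Add(x, 32) = Add(32, x))
Mul(Function('U')(4), Pow(-82552, -1)) = Mul(Add(32, 4), Pow(-82552, -1)) = Mul(36, Rational(-1, 82552)) = Rational(-9, 20638)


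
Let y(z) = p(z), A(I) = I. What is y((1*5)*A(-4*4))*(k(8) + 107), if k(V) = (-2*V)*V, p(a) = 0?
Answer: 0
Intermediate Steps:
y(z) = 0
k(V) = -2*V**2
y((1*5)*A(-4*4))*(k(8) + 107) = 0*(-2*8**2 + 107) = 0*(-2*64 + 107) = 0*(-128 + 107) = 0*(-21) = 0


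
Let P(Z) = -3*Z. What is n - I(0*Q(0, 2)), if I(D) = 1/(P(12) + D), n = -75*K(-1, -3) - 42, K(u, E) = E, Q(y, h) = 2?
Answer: 6589/36 ≈ 183.03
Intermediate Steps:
n = 183 (n = -75*(-3) - 42 = 225 - 42 = 183)
I(D) = 1/(-36 + D) (I(D) = 1/(-3*12 + D) = 1/(-36 + D))
n - I(0*Q(0, 2)) = 183 - 1/(-36 + 0*2) = 183 - 1/(-36 + 0) = 183 - 1/(-36) = 183 - 1*(-1/36) = 183 + 1/36 = 6589/36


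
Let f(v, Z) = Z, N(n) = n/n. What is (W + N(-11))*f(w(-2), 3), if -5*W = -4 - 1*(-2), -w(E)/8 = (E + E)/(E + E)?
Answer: 21/5 ≈ 4.2000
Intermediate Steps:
N(n) = 1
w(E) = -8 (w(E) = -8*(E + E)/(E + E) = -8*2*E/(2*E) = -8*2*E*1/(2*E) = -8*1 = -8)
W = ⅖ (W = -(-4 - 1*(-2))/5 = -(-4 + 2)/5 = -⅕*(-2) = ⅖ ≈ 0.40000)
(W + N(-11))*f(w(-2), 3) = (⅖ + 1)*3 = (7/5)*3 = 21/5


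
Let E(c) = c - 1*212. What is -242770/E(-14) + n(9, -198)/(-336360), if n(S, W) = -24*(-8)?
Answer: 1701209871/1583695 ≈ 1074.2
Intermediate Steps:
n(S, W) = 192
E(c) = -212 + c (E(c) = c - 212 = -212 + c)
-242770/E(-14) + n(9, -198)/(-336360) = -242770/(-212 - 14) + 192/(-336360) = -242770/(-226) + 192*(-1/336360) = -242770*(-1/226) - 8/14015 = 121385/113 - 8/14015 = 1701209871/1583695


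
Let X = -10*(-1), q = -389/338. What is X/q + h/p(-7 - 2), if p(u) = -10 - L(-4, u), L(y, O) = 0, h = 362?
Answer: -87309/1945 ≈ -44.889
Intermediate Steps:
p(u) = -10 (p(u) = -10 - 1*0 = -10 + 0 = -10)
q = -389/338 (q = -389*1/338 = -389/338 ≈ -1.1509)
X = 10
X/q + h/p(-7 - 2) = 10/(-389/338) + 362/(-10) = 10*(-338/389) + 362*(-1/10) = -3380/389 - 181/5 = -87309/1945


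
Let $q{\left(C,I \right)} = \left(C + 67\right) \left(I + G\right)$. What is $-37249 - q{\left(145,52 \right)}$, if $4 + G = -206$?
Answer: $-3753$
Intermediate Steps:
$G = -210$ ($G = -4 - 206 = -210$)
$q{\left(C,I \right)} = \left(-210 + I\right) \left(67 + C\right)$ ($q{\left(C,I \right)} = \left(C + 67\right) \left(I - 210\right) = \left(67 + C\right) \left(-210 + I\right) = \left(-210 + I\right) \left(67 + C\right)$)
$-37249 - q{\left(145,52 \right)} = -37249 - \left(-14070 - 30450 + 67 \cdot 52 + 145 \cdot 52\right) = -37249 - \left(-14070 - 30450 + 3484 + 7540\right) = -37249 - -33496 = -37249 + 33496 = -3753$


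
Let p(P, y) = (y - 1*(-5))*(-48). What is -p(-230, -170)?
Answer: -7920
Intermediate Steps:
p(P, y) = -240 - 48*y (p(P, y) = (y + 5)*(-48) = (5 + y)*(-48) = -240 - 48*y)
-p(-230, -170) = -(-240 - 48*(-170)) = -(-240 + 8160) = -1*7920 = -7920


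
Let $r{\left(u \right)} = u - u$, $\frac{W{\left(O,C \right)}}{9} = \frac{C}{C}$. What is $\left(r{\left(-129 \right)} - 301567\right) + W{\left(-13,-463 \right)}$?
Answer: $-301558$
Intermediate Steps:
$W{\left(O,C \right)} = 9$ ($W{\left(O,C \right)} = 9 \frac{C}{C} = 9 \cdot 1 = 9$)
$r{\left(u \right)} = 0$
$\left(r{\left(-129 \right)} - 301567\right) + W{\left(-13,-463 \right)} = \left(0 - 301567\right) + 9 = -301567 + 9 = -301558$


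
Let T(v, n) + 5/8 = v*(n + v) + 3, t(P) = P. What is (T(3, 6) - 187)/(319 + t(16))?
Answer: -1261/2680 ≈ -0.47052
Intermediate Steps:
T(v, n) = 19/8 + v*(n + v) (T(v, n) = -5/8 + (v*(n + v) + 3) = -5/8 + (3 + v*(n + v)) = 19/8 + v*(n + v))
(T(3, 6) - 187)/(319 + t(16)) = ((19/8 + 3**2 + 6*3) - 187)/(319 + 16) = ((19/8 + 9 + 18) - 187)/335 = (235/8 - 187)*(1/335) = -1261/8*1/335 = -1261/2680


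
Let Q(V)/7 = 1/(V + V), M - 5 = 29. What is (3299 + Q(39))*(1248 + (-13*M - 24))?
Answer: 100615639/39 ≈ 2.5799e+6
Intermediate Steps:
M = 34 (M = 5 + 29 = 34)
Q(V) = 7/(2*V) (Q(V) = 7/(V + V) = 7/((2*V)) = 7*(1/(2*V)) = 7/(2*V))
(3299 + Q(39))*(1248 + (-13*M - 24)) = (3299 + (7/2)/39)*(1248 + (-13*34 - 24)) = (3299 + (7/2)*(1/39))*(1248 + (-442 - 24)) = (3299 + 7/78)*(1248 - 466) = (257329/78)*782 = 100615639/39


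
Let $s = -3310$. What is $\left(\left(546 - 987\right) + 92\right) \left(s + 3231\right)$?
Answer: $27571$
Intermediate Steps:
$\left(\left(546 - 987\right) + 92\right) \left(s + 3231\right) = \left(\left(546 - 987\right) + 92\right) \left(-3310 + 3231\right) = \left(-441 + 92\right) \left(-79\right) = \left(-349\right) \left(-79\right) = 27571$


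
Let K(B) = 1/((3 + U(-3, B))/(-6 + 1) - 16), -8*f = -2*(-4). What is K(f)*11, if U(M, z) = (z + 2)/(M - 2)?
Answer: -275/414 ≈ -0.66425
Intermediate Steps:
f = -1 (f = -(-1)*(-4)/4 = -⅛*8 = -1)
U(M, z) = (2 + z)/(-2 + M)
K(B) = 1/(-413/25 + B/25) (K(B) = 1/((3 + (2 + B)/(-2 - 3))/(-6 + 1) - 16) = 1/((3 + (2 + B)/(-5))/(-5) - 16) = 1/((3 - (2 + B)/5)*(-⅕) - 16) = 1/((3 + (-⅖ - B/5))*(-⅕) - 16) = 1/((13/5 - B/5)*(-⅕) - 16) = 1/((-13/25 + B/25) - 16) = 1/(-413/25 + B/25))
K(f)*11 = (25/(-413 - 1))*11 = (25/(-414))*11 = (25*(-1/414))*11 = -25/414*11 = -275/414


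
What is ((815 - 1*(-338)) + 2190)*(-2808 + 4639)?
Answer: 6121033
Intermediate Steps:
((815 - 1*(-338)) + 2190)*(-2808 + 4639) = ((815 + 338) + 2190)*1831 = (1153 + 2190)*1831 = 3343*1831 = 6121033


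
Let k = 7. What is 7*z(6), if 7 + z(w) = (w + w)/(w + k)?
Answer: -553/13 ≈ -42.538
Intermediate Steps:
z(w) = -7 + 2*w/(7 + w) (z(w) = -7 + (w + w)/(w + 7) = -7 + (2*w)/(7 + w) = -7 + 2*w/(7 + w))
7*z(6) = 7*((-49 - 5*6)/(7 + 6)) = 7*((-49 - 30)/13) = 7*((1/13)*(-79)) = 7*(-79/13) = -553/13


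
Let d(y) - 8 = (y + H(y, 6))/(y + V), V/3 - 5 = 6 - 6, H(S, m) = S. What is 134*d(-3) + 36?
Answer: 1041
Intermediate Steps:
V = 15 (V = 15 + 3*(6 - 6) = 15 + 3*0 = 15 + 0 = 15)
d(y) = 8 + 2*y/(15 + y) (d(y) = 8 + (y + y)/(y + 15) = 8 + (2*y)/(15 + y) = 8 + 2*y/(15 + y))
134*d(-3) + 36 = 134*(10*(12 - 3)/(15 - 3)) + 36 = 134*(10*9/12) + 36 = 134*(10*(1/12)*9) + 36 = 134*(15/2) + 36 = 1005 + 36 = 1041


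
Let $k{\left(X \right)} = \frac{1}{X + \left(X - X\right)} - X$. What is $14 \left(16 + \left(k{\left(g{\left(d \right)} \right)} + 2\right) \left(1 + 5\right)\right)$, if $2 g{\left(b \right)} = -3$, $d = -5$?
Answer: $462$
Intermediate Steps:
$g{\left(b \right)} = - \frac{3}{2}$ ($g{\left(b \right)} = \frac{1}{2} \left(-3\right) = - \frac{3}{2}$)
$k{\left(X \right)} = \frac{1}{X} - X$ ($k{\left(X \right)} = \frac{1}{X + 0} - X = \frac{1}{X} - X$)
$14 \left(16 + \left(k{\left(g{\left(d \right)} \right)} + 2\right) \left(1 + 5\right)\right) = 14 \left(16 + \left(\left(\frac{1}{- \frac{3}{2}} - - \frac{3}{2}\right) + 2\right) \left(1 + 5\right)\right) = 14 \left(16 + \left(\left(- \frac{2}{3} + \frac{3}{2}\right) + 2\right) 6\right) = 14 \left(16 + \left(\frac{5}{6} + 2\right) 6\right) = 14 \left(16 + \frac{17}{6} \cdot 6\right) = 14 \left(16 + 17\right) = 14 \cdot 33 = 462$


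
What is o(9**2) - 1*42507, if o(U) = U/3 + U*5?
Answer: -42075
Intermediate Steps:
o(U) = 16*U/3 (o(U) = U*(1/3) + 5*U = U/3 + 5*U = 16*U/3)
o(9**2) - 1*42507 = (16/3)*9**2 - 1*42507 = (16/3)*81 - 42507 = 432 - 42507 = -42075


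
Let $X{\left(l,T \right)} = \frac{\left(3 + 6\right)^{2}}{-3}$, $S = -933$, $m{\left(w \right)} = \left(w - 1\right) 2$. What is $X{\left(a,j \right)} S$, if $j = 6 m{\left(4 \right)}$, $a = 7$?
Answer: $25191$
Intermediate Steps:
$m{\left(w \right)} = -2 + 2 w$ ($m{\left(w \right)} = \left(-1 + w\right) 2 = -2 + 2 w$)
$j = 36$ ($j = 6 \left(-2 + 2 \cdot 4\right) = 6 \left(-2 + 8\right) = 6 \cdot 6 = 36$)
$X{\left(l,T \right)} = -27$ ($X{\left(l,T \right)} = 9^{2} \left(- \frac{1}{3}\right) = 81 \left(- \frac{1}{3}\right) = -27$)
$X{\left(a,j \right)} S = \left(-27\right) \left(-933\right) = 25191$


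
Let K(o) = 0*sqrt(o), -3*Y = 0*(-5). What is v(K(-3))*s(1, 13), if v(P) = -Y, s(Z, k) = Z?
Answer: 0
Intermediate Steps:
Y = 0 (Y = -0*(-5) = -1/3*0 = 0)
K(o) = 0
v(P) = 0 (v(P) = -1*0 = 0)
v(K(-3))*s(1, 13) = 0*1 = 0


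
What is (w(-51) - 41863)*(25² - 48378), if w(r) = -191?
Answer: 2008204662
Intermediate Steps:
(w(-51) - 41863)*(25² - 48378) = (-191 - 41863)*(25² - 48378) = -42054*(625 - 48378) = -42054*(-47753) = 2008204662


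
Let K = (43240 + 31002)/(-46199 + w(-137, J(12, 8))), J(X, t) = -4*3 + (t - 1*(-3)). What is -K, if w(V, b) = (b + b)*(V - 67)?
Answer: 74242/45791 ≈ 1.6213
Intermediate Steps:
J(X, t) = -9 + t (J(X, t) = -12 + (t + 3) = -12 + (3 + t) = -9 + t)
w(V, b) = 2*b*(-67 + V) (w(V, b) = (2*b)*(-67 + V) = 2*b*(-67 + V))
K = -74242/45791 (K = (43240 + 31002)/(-46199 + 2*(-9 + 8)*(-67 - 137)) = 74242/(-46199 + 2*(-1)*(-204)) = 74242/(-46199 + 408) = 74242/(-45791) = 74242*(-1/45791) = -74242/45791 ≈ -1.6213)
-K = -1*(-74242/45791) = 74242/45791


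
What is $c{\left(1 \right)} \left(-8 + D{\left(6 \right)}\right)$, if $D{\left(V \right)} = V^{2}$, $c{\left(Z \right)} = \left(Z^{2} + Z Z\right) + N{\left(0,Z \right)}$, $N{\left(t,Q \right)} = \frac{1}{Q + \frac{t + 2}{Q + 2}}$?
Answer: $\frac{364}{5} \approx 72.8$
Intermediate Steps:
$N{\left(t,Q \right)} = \frac{1}{Q + \frac{2 + t}{2 + Q}}$
$c{\left(Z \right)} = 2 Z^{2} + \frac{2 + Z}{2 + Z^{2} + 2 Z}$ ($c{\left(Z \right)} = \left(Z^{2} + Z Z\right) + \frac{2 + Z}{2 + 0 + Z^{2} + 2 Z} = \left(Z^{2} + Z^{2}\right) + \frac{2 + Z}{2 + Z^{2} + 2 Z} = 2 Z^{2} + \frac{2 + Z}{2 + Z^{2} + 2 Z}$)
$c{\left(1 \right)} \left(-8 + D{\left(6 \right)}\right) = \frac{2 + 1 + 2 \cdot 1^{2} \left(2 + 1^{2} + 2 \cdot 1\right)}{2 + 1^{2} + 2 \cdot 1} \left(-8 + 6^{2}\right) = \frac{2 + 1 + 2 \cdot 1 \left(2 + 1 + 2\right)}{2 + 1 + 2} \left(-8 + 36\right) = \frac{2 + 1 + 2 \cdot 1 \cdot 5}{5} \cdot 28 = \frac{2 + 1 + 10}{5} \cdot 28 = \frac{1}{5} \cdot 13 \cdot 28 = \frac{13}{5} \cdot 28 = \frac{364}{5}$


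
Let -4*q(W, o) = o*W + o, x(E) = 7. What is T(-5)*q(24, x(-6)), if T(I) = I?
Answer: 875/4 ≈ 218.75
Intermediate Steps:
q(W, o) = -o/4 - W*o/4 (q(W, o) = -(o*W + o)/4 = -(W*o + o)/4 = -(o + W*o)/4 = -o/4 - W*o/4)
T(-5)*q(24, x(-6)) = -(-5)*7*(1 + 24)/4 = -(-5)*7*25/4 = -5*(-175/4) = 875/4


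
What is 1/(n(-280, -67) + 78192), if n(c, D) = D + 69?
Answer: 1/78194 ≈ 1.2789e-5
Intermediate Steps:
n(c, D) = 69 + D
1/(n(-280, -67) + 78192) = 1/((69 - 67) + 78192) = 1/(2 + 78192) = 1/78194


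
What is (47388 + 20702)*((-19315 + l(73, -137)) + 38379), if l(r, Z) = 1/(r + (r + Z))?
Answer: 11682677930/9 ≈ 1.2981e+9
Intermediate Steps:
l(r, Z) = 1/(Z + 2*r) (l(r, Z) = 1/(r + (Z + r)) = 1/(Z + 2*r))
(47388 + 20702)*((-19315 + l(73, -137)) + 38379) = (47388 + 20702)*((-19315 + 1/(-137 + 2*73)) + 38379) = 68090*((-19315 + 1/(-137 + 146)) + 38379) = 68090*((-19315 + 1/9) + 38379) = 68090*(-173834/9 + 38379) = 68090*(171577/9) = 11682677930/9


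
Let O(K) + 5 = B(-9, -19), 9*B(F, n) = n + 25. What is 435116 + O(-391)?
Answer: 1305335/3 ≈ 4.3511e+5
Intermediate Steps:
B(F, n) = 25/9 + n/9 (B(F, n) = (n + 25)/9 = (25 + n)/9 = 25/9 + n/9)
O(K) = -13/3 (O(K) = -5 + (25/9 + (⅑)*(-19)) = -5 + (25/9 - 19/9) = -5 + ⅔ = -13/3)
435116 + O(-391) = 435116 - 13/3 = 1305335/3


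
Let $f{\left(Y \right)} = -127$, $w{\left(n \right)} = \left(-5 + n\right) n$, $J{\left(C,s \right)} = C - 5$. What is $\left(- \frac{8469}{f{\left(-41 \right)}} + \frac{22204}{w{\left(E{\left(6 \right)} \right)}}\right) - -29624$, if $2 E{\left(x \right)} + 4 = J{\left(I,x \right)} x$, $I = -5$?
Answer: $\frac{1116837209}{37592} \approx 29709.0$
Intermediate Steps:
$J{\left(C,s \right)} = -5 + C$
$E{\left(x \right)} = -2 - 5 x$ ($E{\left(x \right)} = -2 + \frac{\left(-5 - 5\right) x}{2} = -2 + \frac{\left(-10\right) x}{2} = -2 - 5 x$)
$w{\left(n \right)} = n \left(-5 + n\right)$
$\left(- \frac{8469}{f{\left(-41 \right)}} + \frac{22204}{w{\left(E{\left(6 \right)} \right)}}\right) - -29624 = \left(- \frac{8469}{-127} + \frac{22204}{\left(-2 - 30\right) \left(-5 - 32\right)}\right) - -29624 = \left(\left(-8469\right) \left(- \frac{1}{127}\right) + \frac{22204}{\left(-2 - 30\right) \left(-5 - 32\right)}\right) + 29624 = \left(\frac{8469}{127} + \frac{22204}{\left(-32\right) \left(-5 - 32\right)}\right) + 29624 = \left(\frac{8469}{127} + \frac{22204}{\left(-32\right) \left(-37\right)}\right) + 29624 = \left(\frac{8469}{127} + \frac{22204}{1184}\right) + 29624 = \left(\frac{8469}{127} + 22204 \cdot \frac{1}{1184}\right) + 29624 = \left(\frac{8469}{127} + \frac{5551}{296}\right) + 29624 = \frac{3211801}{37592} + 29624 = \frac{1116837209}{37592}$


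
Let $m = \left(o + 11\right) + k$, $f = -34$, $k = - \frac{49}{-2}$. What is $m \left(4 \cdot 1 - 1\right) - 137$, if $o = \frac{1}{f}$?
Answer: $- \frac{520}{17} \approx -30.588$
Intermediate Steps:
$k = \frac{49}{2}$ ($k = \left(-49\right) \left(- \frac{1}{2}\right) = \frac{49}{2} \approx 24.5$)
$o = - \frac{1}{34}$ ($o = \frac{1}{-34} = - \frac{1}{34} \approx -0.029412$)
$m = \frac{603}{17}$ ($m = \left(- \frac{1}{34} + 11\right) + \frac{49}{2} = \frac{373}{34} + \frac{49}{2} = \frac{603}{17} \approx 35.471$)
$m \left(4 \cdot 1 - 1\right) - 137 = \frac{603 \left(4 \cdot 1 - 1\right)}{17} - 137 = \frac{603 \left(4 - 1\right)}{17} - 137 = \frac{603}{17} \cdot 3 - 137 = \frac{1809}{17} - 137 = - \frac{520}{17}$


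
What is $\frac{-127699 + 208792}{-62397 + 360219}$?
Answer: $\frac{27031}{99274} \approx 0.27229$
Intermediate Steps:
$\frac{-127699 + 208792}{-62397 + 360219} = \frac{81093}{297822} = 81093 \cdot \frac{1}{297822} = \frac{27031}{99274}$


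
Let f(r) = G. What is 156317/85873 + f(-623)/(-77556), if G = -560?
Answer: 3042852533/1664991597 ≈ 1.8275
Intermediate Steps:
f(r) = -560
156317/85873 + f(-623)/(-77556) = 156317/85873 - 560/(-77556) = 156317*(1/85873) - 560*(-1/77556) = 156317/85873 + 140/19389 = 3042852533/1664991597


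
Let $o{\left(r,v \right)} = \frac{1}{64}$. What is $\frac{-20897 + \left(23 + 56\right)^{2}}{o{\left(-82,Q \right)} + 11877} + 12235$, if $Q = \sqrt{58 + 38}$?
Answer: $\frac{9299240331}{760129} \approx 12234.0$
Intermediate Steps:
$Q = 4 \sqrt{6}$ ($Q = \sqrt{96} = 4 \sqrt{6} \approx 9.798$)
$o{\left(r,v \right)} = \frac{1}{64}$
$\frac{-20897 + \left(23 + 56\right)^{2}}{o{\left(-82,Q \right)} + 11877} + 12235 = \frac{-20897 + \left(23 + 56\right)^{2}}{\frac{1}{64} + 11877} + 12235 = \frac{-20897 + 79^{2}}{\frac{760129}{64}} + 12235 = \left(-20897 + 6241\right) \frac{64}{760129} + 12235 = \left(-14656\right) \frac{64}{760129} + 12235 = - \frac{937984}{760129} + 12235 = \frac{9299240331}{760129}$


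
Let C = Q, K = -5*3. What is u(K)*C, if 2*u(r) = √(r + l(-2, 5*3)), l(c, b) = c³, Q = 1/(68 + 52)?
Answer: I*√23/240 ≈ 0.019983*I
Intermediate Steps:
Q = 1/120 ≈ 0.0083333
K = -15
u(r) = √(-8 + r)/2 (u(r) = √(r + (-2)³)/2 = √(r - 8)/2 = √(-8 + r)/2)
C = 1/120 ≈ 0.0083333
u(K)*C = (√(-8 - 15)/2)*(1/120) = (√(-23)/2)*(1/120) = ((I*√23)/2)*(1/120) = (I*√23/2)*(1/120) = I*√23/240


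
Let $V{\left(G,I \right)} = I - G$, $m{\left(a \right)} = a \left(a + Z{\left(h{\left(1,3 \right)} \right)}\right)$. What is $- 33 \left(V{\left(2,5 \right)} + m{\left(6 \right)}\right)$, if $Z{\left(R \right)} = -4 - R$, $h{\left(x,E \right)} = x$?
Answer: $-297$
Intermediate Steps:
$m{\left(a \right)} = a \left(-5 + a\right)$ ($m{\left(a \right)} = a \left(a - 5\right) = a \left(-5 + a\right)$)
$- 33 \left(V{\left(2,5 \right)} + m{\left(6 \right)}\right) = - 33 \left(\left(5 - 2\right) + 6 \left(-5 + 6\right)\right) = - 33 \left(\left(5 - 2\right) + 6 \cdot 1\right) = - 33 \left(3 + 6\right) = \left(-33\right) 9 = -297$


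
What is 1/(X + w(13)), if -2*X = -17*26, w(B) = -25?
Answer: 1/196 ≈ 0.0051020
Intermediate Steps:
X = 221 (X = -(-17)*26/2 = -1/2*(-442) = 221)
1/(X + w(13)) = 1/(221 - 25) = 1/196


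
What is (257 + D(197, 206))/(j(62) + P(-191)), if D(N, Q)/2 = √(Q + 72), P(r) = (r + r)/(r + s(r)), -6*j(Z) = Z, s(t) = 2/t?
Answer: -3125377/101343 - 24322*√278/101343 ≈ -34.841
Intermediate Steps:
j(Z) = -Z/6
P(r) = 2*r/(r + 2/r) (P(r) = (r + r)/(r + 2/r) = (2*r)/(r + 2/r) = 2*r/(r + 2/r))
D(N, Q) = 2*√(72 + Q) (D(N, Q) = 2*√(Q + 72) = 2*√(72 + Q))
(257 + D(197, 206))/(j(62) + P(-191)) = (257 + 2*√(72 + 206))/(-⅙*62 + 2*(-191)²/(2 + (-191)²)) = (257 + 2*√278)/(-31/3 + 2*36481/(2 + 36481)) = (257 + 2*√278)/(-31/3 + 2*36481/36483) = (257 + 2*√278)/(-31/3 + 2*36481*(1/36483)) = (257 + 2*√278)/(-31/3 + 72962/36483) = (257 + 2*√278)/(-101343/12161) = (257 + 2*√278)*(-12161/101343) = -3125377/101343 - 24322*√278/101343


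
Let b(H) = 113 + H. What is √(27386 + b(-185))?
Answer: √27314 ≈ 165.27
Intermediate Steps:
√(27386 + b(-185)) = √(27386 + (113 - 185)) = √(27386 - 72) = √27314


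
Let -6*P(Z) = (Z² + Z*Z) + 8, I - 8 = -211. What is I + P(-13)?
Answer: -782/3 ≈ -260.67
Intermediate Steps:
I = -203 (I = 8 - 211 = -203)
P(Z) = -4/3 - Z²/3 (P(Z) = -((Z² + Z*Z) + 8)/6 = -((Z² + Z²) + 8)/6 = -(2*Z² + 8)/6 = -(8 + 2*Z²)/6 = -4/3 - Z²/3)
I + P(-13) = -203 + (-4/3 - ⅓*(-13)²) = -203 + (-4/3 - ⅓*169) = -203 + (-4/3 - 169/3) = -203 - 173/3 = -782/3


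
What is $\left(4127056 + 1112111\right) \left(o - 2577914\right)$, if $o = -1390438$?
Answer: $-20790858842784$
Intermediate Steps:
$\left(4127056 + 1112111\right) \left(o - 2577914\right) = \left(4127056 + 1112111\right) \left(-1390438 - 2577914\right) = 5239167 \left(-3968352\right) = -20790858842784$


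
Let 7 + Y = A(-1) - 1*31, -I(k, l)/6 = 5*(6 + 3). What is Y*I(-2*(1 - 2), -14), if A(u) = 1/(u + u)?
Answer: 10395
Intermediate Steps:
A(u) = 1/(2*u)
I(k, l) = -270 (I(k, l) = -30*(6 + 3) = -30*9 = -6*45 = -270)
Y = -77/2 (Y = -7 + ((½)/(-1) - 1*31) = -7 + ((½)*(-1) - 31) = -7 + (-½ - 31) = -7 - 63/2 = -77/2 ≈ -38.500)
Y*I(-2*(1 - 2), -14) = -77/2*(-270) = 10395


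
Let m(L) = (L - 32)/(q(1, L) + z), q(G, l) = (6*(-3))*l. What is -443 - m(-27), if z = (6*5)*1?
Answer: -228529/516 ≈ -442.89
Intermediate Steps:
q(G, l) = -18*l
z = 30 (z = 30*1 = 30)
m(L) = (-32 + L)/(30 - 18*L) (m(L) = (L - 32)/(-18*L + 30) = (-32 + L)/(30 - 18*L))
-443 - m(-27) = -443 - (32 - 1*(-27))/(6*(-5 + 3*(-27))) = -443 - (32 + 27)/(6*(-5 - 81)) = -443 - 59/(6*(-86)) = -443 - (-1)*59/(6*86) = -443 - 1*(-59/516) = -443 + 59/516 = -228529/516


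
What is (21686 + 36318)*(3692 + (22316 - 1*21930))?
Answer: 236540312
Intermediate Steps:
(21686 + 36318)*(3692 + (22316 - 1*21930)) = 58004*(3692 + (22316 - 21930)) = 58004*(3692 + 386) = 58004*4078 = 236540312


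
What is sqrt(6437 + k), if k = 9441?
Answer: sqrt(15878) ≈ 126.01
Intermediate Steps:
sqrt(6437 + k) = sqrt(6437 + 9441) = sqrt(15878)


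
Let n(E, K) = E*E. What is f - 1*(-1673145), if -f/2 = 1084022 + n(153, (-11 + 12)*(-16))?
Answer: -541717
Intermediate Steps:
n(E, K) = E²
f = -2214862 (f = -2*(1084022 + 153²) = -2*(1084022 + 23409) = -2*1107431 = -2214862)
f - 1*(-1673145) = -2214862 - 1*(-1673145) = -2214862 + 1673145 = -541717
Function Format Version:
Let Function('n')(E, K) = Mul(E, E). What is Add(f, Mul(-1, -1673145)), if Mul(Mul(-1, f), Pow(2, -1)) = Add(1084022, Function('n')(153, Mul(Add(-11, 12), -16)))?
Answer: -541717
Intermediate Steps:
Function('n')(E, K) = Pow(E, 2)
f = -2214862 (f = Mul(-2, Add(1084022, Pow(153, 2))) = Mul(-2, Add(1084022, 23409)) = Mul(-2, 1107431) = -2214862)
Add(f, Mul(-1, -1673145)) = Add(-2214862, Mul(-1, -1673145)) = Add(-2214862, 1673145) = -541717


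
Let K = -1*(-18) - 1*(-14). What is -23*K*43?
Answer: -31648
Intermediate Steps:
K = 32 (K = 18 + 14 = 32)
-23*K*43 = -23*32*43 = -736*43 = -31648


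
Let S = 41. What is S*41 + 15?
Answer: 1696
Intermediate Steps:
S*41 + 15 = 41*41 + 15 = 1681 + 15 = 1696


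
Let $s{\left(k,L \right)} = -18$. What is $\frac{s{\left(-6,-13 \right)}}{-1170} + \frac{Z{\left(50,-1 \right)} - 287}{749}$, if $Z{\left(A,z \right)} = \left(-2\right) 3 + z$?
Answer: $- \frac{2623}{6955} \approx -0.37714$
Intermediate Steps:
$Z{\left(A,z \right)} = -6 + z$
$\frac{s{\left(-6,-13 \right)}}{-1170} + \frac{Z{\left(50,-1 \right)} - 287}{749} = - \frac{18}{-1170} + \frac{\left(-6 - 1\right) - 287}{749} = \left(-18\right) \left(- \frac{1}{1170}\right) + \left(-7 - 287\right) \frac{1}{749} = \frac{1}{65} - \frac{42}{107} = - \frac{2623}{6955}$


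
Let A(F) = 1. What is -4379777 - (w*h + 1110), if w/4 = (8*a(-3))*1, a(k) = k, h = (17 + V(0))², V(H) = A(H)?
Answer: -4349783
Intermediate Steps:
V(H) = 1
h = 324 (h = (17 + 1)² = 18² = 324)
w = -96 (w = 4*((8*(-3))*1) = 4*(-24*1) = 4*(-24) = -96)
-4379777 - (w*h + 1110) = -4379777 - (-96*324 + 1110) = -4379777 - (-31104 + 1110) = -4379777 - 1*(-29994) = -4379777 + 29994 = -4349783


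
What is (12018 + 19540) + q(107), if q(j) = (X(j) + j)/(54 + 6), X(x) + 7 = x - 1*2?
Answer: 378737/12 ≈ 31561.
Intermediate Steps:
X(x) = -9 + x (X(x) = -7 + (x - 1*2) = -7 + (x - 2) = -7 + (-2 + x) = -9 + x)
q(j) = -3/20 + j/30 (q(j) = ((-9 + j) + j)/(54 + 6) = (-9 + 2*j)/60 = (-9 + 2*j)*(1/60) = -3/20 + j/30)
(12018 + 19540) + q(107) = (12018 + 19540) + (-3/20 + (1/30)*107) = 31558 + (-3/20 + 107/30) = 31558 + 41/12 = 378737/12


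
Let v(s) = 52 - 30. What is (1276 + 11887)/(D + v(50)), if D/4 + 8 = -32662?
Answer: -13163/130658 ≈ -0.10074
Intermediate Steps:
v(s) = 22
D = -130680 (D = -32 + 4*(-32662) = -32 - 130648 = -130680)
(1276 + 11887)/(D + v(50)) = (1276 + 11887)/(-130680 + 22) = 13163/(-130658) = 13163*(-1/130658) = -13163/130658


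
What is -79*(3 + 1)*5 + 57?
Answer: -1523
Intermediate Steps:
-79*(3 + 1)*5 + 57 = -316*5 + 57 = -79*20 + 57 = -1580 + 57 = -1523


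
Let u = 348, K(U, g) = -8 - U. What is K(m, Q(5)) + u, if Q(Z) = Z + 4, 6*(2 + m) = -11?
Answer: 2063/6 ≈ 343.83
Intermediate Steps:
m = -23/6 (m = -2 + (⅙)*(-11) = -2 - 11/6 = -23/6 ≈ -3.8333)
Q(Z) = 4 + Z
K(m, Q(5)) + u = (-8 - 1*(-23/6)) + 348 = (-8 + 23/6) + 348 = -25/6 + 348 = 2063/6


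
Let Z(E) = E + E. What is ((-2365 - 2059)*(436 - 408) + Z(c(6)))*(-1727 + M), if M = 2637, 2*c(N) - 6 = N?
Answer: -112712600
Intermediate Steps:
c(N) = 3 + N/2
Z(E) = 2*E
((-2365 - 2059)*(436 - 408) + Z(c(6)))*(-1727 + M) = ((-2365 - 2059)*(436 - 408) + 2*(3 + (½)*6))*(-1727 + 2637) = (-4424*28 + 2*(3 + 3))*910 = (-123872 + 2*6)*910 = (-123872 + 12)*910 = -123860*910 = -112712600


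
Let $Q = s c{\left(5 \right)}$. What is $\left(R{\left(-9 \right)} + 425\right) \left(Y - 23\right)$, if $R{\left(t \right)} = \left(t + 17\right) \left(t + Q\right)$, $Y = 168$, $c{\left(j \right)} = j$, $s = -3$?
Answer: $33785$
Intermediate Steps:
$Q = -15$ ($Q = \left(-3\right) 5 = -15$)
$R{\left(t \right)} = \left(-15 + t\right) \left(17 + t\right)$ ($R{\left(t \right)} = \left(t + 17\right) \left(t - 15\right) = \left(17 + t\right) \left(-15 + t\right) = \left(-15 + t\right) \left(17 + t\right)$)
$\left(R{\left(-9 \right)} + 425\right) \left(Y - 23\right) = \left(\left(-255 + \left(-9\right)^{2} + 2 \left(-9\right)\right) + 425\right) \left(168 - 23\right) = \left(\left(-255 + 81 - 18\right) + 425\right) 145 = \left(-192 + 425\right) 145 = 233 \cdot 145 = 33785$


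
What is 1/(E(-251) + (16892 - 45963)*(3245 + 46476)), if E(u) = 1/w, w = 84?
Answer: -84/121416892043 ≈ -6.9183e-10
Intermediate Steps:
E(u) = 1/84
1/(E(-251) + (16892 - 45963)*(3245 + 46476)) = 1/(1/84 + (16892 - 45963)*(3245 + 46476)) = 1/(1/84 - 29071*49721) = 1/(1/84 - 1445439191) = 1/(-121416892043/84) = -84/121416892043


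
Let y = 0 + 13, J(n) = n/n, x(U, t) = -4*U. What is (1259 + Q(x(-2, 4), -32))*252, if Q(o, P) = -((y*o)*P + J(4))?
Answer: 1155672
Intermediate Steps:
J(n) = 1
y = 13
Q(o, P) = -1 - 13*P*o (Q(o, P) = -((13*o)*P + 1) = -(13*P*o + 1) = -(1 + 13*P*o) = -1 - 13*P*o)
(1259 + Q(x(-2, 4), -32))*252 = (1259 + (-1 - 13*(-32)*(-4*(-2))))*252 = (1259 + (-1 - 13*(-32)*8))*252 = (1259 + (-1 + 3328))*252 = (1259 + 3327)*252 = 4586*252 = 1155672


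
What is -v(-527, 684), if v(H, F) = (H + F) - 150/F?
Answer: -17873/114 ≈ -156.78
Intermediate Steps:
v(H, F) = F + H - 150/F (v(H, F) = (F + H) - 150/F = F + H - 150/F)
-v(-527, 684) = -(684 - 527 - 150/684) = -(684 - 527 - 150*1/684) = -(684 - 527 - 25/114) = -1*17873/114 = -17873/114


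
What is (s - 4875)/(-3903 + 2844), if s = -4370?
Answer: 9245/1059 ≈ 8.7299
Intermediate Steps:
(s - 4875)/(-3903 + 2844) = (-4370 - 4875)/(-3903 + 2844) = -9245/(-1059) = -9245*(-1/1059) = 9245/1059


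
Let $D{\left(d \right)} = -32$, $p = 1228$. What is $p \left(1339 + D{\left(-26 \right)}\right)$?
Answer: $1604996$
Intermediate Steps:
$p \left(1339 + D{\left(-26 \right)}\right) = 1228 \left(1339 - 32\right) = 1228 \cdot 1307 = 1604996$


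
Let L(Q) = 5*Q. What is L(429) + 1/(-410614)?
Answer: 880767029/410614 ≈ 2145.0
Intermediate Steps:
L(429) + 1/(-410614) = 5*429 + 1/(-410614) = 2145 - 1/410614 = 880767029/410614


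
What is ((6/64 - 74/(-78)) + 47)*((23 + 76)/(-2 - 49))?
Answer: -659527/7072 ≈ -93.259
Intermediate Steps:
((6/64 - 74/(-78)) + 47)*((23 + 76)/(-2 - 49)) = ((6*(1/64) - 74*(-1/78)) + 47)*(99/(-51)) = ((3/32 + 37/39) + 47)*(99*(-1/51)) = (1301/1248 + 47)*(-33/17) = (59957/1248)*(-33/17) = -659527/7072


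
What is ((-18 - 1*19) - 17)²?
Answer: 2916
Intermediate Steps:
((-18 - 1*19) - 17)² = ((-18 - 19) - 17)² = (-37 - 17)² = (-54)² = 2916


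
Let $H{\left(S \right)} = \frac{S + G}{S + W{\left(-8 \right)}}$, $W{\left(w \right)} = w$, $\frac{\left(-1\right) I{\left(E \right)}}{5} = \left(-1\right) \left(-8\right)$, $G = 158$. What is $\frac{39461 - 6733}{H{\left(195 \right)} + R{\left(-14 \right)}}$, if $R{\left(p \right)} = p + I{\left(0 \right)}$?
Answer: $- \frac{6120136}{9745} \approx -628.03$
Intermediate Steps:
$I{\left(E \right)} = -40$ ($I{\left(E \right)} = - 5 \left(\left(-1\right) \left(-8\right)\right) = \left(-5\right) 8 = -40$)
$R{\left(p \right)} = -40 + p$ ($R{\left(p \right)} = p - 40 = -40 + p$)
$H{\left(S \right)} = \frac{158 + S}{-8 + S}$ ($H{\left(S \right)} = \frac{S + 158}{S - 8} = \frac{158 + S}{-8 + S}$)
$\frac{39461 - 6733}{H{\left(195 \right)} + R{\left(-14 \right)}} = \frac{39461 - 6733}{\frac{158 + 195}{-8 + 195} - 54} = \frac{32728}{\frac{1}{187} \cdot 353 - 54} = \frac{32728}{\frac{353}{187} - 54} = \frac{32728}{- \frac{9745}{187}} = 32728 \left(- \frac{187}{9745}\right) = - \frac{6120136}{9745}$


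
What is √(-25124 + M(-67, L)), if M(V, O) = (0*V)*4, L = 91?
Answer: 2*I*√6281 ≈ 158.51*I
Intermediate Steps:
M(V, O) = 0 (M(V, O) = 0*4 = 0)
√(-25124 + M(-67, L)) = √(-25124 + 0) = √(-25124) = 2*I*√6281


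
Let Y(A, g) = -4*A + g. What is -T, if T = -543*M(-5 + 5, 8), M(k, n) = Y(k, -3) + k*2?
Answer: -1629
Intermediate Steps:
Y(A, g) = g - 4*A
M(k, n) = -3 - 2*k (M(k, n) = (-3 - 4*k) + k*2 = (-3 - 4*k) + 2*k = -3 - 2*k)
T = 1629 (T = -543*(-3 - 2*(-5 + 5)) = -543*(-3 - 2*0) = -543*(-3 + 0) = -543*(-3) = 1629)
-T = -1*1629 = -1629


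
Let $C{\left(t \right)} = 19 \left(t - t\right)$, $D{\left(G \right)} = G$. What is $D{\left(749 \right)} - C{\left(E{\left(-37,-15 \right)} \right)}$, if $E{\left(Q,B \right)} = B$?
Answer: $749$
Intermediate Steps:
$C{\left(t \right)} = 0$ ($C{\left(t \right)} = 19 \cdot 0 = 0$)
$D{\left(749 \right)} - C{\left(E{\left(-37,-15 \right)} \right)} = 749 - 0 = 749 + 0 = 749$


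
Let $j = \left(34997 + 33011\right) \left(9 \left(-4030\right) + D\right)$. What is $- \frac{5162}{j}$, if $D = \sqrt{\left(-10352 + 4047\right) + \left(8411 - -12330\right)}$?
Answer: $\frac{179335}{85693888448} + \frac{89 \sqrt{401}}{257081665344} \approx 2.0997 \cdot 10^{-6}$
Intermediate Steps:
$D = 6 \sqrt{401}$ ($D = \sqrt{-6305 + \left(8411 + 12330\right)} = \sqrt{-6305 + 20741} = \sqrt{14436} = 6 \sqrt{401} \approx 120.15$)
$j = -2466650160 + 408048 \sqrt{401}$ ($j = \left(34997 + 33011\right) \left(9 \left(-4030\right) + 6 \sqrt{401}\right) = 68008 \left(-36270 + 6 \sqrt{401}\right) = -2466650160 + 408048 \sqrt{401} \approx -2.4585 \cdot 10^{9}$)
$- \frac{5162}{j} = - \frac{5162}{-2466650160 + 408048 \sqrt{401}}$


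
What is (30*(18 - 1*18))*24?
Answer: 0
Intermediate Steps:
(30*(18 - 1*18))*24 = (30*(18 - 18))*24 = (30*0)*24 = 0*24 = 0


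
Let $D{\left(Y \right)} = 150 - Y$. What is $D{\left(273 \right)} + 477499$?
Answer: $477376$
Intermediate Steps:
$D{\left(273 \right)} + 477499 = \left(150 - 273\right) + 477499 = -123 + 477499 = 477376$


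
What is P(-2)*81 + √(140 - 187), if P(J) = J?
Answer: -162 + I*√47 ≈ -162.0 + 6.8557*I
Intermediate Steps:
P(-2)*81 + √(140 - 187) = -2*81 + √(140 - 187) = -162 + √(-47) = -162 + I*√47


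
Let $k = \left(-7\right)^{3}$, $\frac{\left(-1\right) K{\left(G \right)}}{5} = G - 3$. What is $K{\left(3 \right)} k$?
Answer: $0$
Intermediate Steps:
$K{\left(G \right)} = 15 - 5 G$ ($K{\left(G \right)} = - 5 \left(G - 3\right) = - 5 \left(-3 + G\right) = 15 - 5 G$)
$k = -343$
$K{\left(3 \right)} k = \left(15 - 15\right) \left(-343\right) = 0 \left(-343\right) = 0$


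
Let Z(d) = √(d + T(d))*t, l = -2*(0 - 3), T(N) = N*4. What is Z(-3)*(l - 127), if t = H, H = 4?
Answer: -484*I*√15 ≈ -1874.5*I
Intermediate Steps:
T(N) = 4*N
l = 6 (l = -2*(-3) = 6)
t = 4
Z(d) = 4*√5*√d (Z(d) = √(d + 4*d)*4 = √(5*d)*4 = (√5*√d)*4 = 4*√5*√d)
Z(-3)*(l - 127) = (4*√5*√(-3))*(6 - 127) = (4*√5*(I*√3))*(-121) = (4*I*√15)*(-121) = -484*I*√15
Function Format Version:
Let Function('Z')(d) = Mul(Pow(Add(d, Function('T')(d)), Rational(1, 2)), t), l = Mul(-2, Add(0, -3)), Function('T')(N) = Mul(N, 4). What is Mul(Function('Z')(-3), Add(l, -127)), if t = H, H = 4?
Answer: Mul(-484, I, Pow(15, Rational(1, 2))) ≈ Mul(-1874.5, I)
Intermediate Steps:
Function('T')(N) = Mul(4, N)
l = 6 (l = Mul(-2, -3) = 6)
t = 4
Function('Z')(d) = Mul(4, Pow(5, Rational(1, 2)), Pow(d, Rational(1, 2))) (Function('Z')(d) = Mul(Pow(Add(d, Mul(4, d)), Rational(1, 2)), 4) = Mul(Pow(Mul(5, d), Rational(1, 2)), 4) = Mul(Mul(Pow(5, Rational(1, 2)), Pow(d, Rational(1, 2))), 4) = Mul(4, Pow(5, Rational(1, 2)), Pow(d, Rational(1, 2))))
Mul(Function('Z')(-3), Add(l, -127)) = Mul(Mul(4, Pow(5, Rational(1, 2)), Pow(-3, Rational(1, 2))), Add(6, -127)) = Mul(Mul(4, Pow(5, Rational(1, 2)), Mul(I, Pow(3, Rational(1, 2)))), -121) = Mul(Mul(4, I, Pow(15, Rational(1, 2))), -121) = Mul(-484, I, Pow(15, Rational(1, 2)))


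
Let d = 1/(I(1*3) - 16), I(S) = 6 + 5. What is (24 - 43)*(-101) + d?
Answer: 9594/5 ≈ 1918.8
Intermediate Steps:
I(S) = 11
d = -1/5 (d = 1/(11 - 16) = 1/(-5) = -1/5 ≈ -0.20000)
(24 - 43)*(-101) + d = (24 - 43)*(-101) - 1/5 = -19*(-101) - 1/5 = 1919 - 1/5 = 9594/5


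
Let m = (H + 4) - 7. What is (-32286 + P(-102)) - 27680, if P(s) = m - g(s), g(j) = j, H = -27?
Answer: -59894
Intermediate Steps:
m = -30 (m = (-27 + 4) - 7 = -23 - 7 = -30)
P(s) = -30 - s
(-32286 + P(-102)) - 27680 = (-32286 + (-30 - 1*(-102))) - 27680 = (-32286 + (-30 + 102)) - 27680 = (-32286 + 72) - 27680 = -32214 - 27680 = -59894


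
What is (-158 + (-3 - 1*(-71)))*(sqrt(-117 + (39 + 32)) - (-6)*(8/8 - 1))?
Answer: -90*I*sqrt(46) ≈ -610.41*I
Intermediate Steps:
(-158 + (-3 - 1*(-71)))*(sqrt(-117 + (39 + 32)) - (-6)*(8/8 - 1)) = (-158 + (-3 + 71))*(sqrt(-117 + 71) - (-6)*(8*(1/8) - 1)) = (-158 + 68)*(sqrt(-46) - (-6)*(1 - 1)) = -90*(I*sqrt(46) - (-6)*0) = -90*(I*sqrt(46) - 1*0) = -90*(I*sqrt(46) + 0) = -90*I*sqrt(46)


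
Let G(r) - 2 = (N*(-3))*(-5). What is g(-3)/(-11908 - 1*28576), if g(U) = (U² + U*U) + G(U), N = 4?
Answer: -20/10121 ≈ -0.0019761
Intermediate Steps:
G(r) = 62 (G(r) = 2 + (4*(-3))*(-5) = 2 - 12*(-5) = 2 + 60 = 62)
g(U) = 62 + 2*U² (g(U) = (U² + U*U) + 62 = (U² + U²) + 62 = 2*U² + 62 = 62 + 2*U²)
g(-3)/(-11908 - 1*28576) = (62 + 2*(-3)²)/(-11908 - 1*28576) = (62 + 2*9)/(-11908 - 28576) = (62 + 18)/(-40484) = 80*(-1/40484) = -20/10121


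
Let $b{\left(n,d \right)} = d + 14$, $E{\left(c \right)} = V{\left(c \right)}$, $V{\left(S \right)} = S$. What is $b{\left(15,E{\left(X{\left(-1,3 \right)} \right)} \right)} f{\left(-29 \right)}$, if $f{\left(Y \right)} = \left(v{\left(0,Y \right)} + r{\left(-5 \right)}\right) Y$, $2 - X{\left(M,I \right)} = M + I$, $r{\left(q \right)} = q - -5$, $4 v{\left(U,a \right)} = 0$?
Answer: $0$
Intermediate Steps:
$v{\left(U,a \right)} = 0$ ($v{\left(U,a \right)} = \frac{1}{4} \cdot 0 = 0$)
$r{\left(q \right)} = 5 + q$ ($r{\left(q \right)} = q + 5 = 5 + q$)
$X{\left(M,I \right)} = 2 - I - M$ ($X{\left(M,I \right)} = 2 - \left(M + I\right) = 2 - \left(I + M\right) = 2 - I - M$)
$E{\left(c \right)} = c$
$f{\left(Y \right)} = 0$ ($f{\left(Y \right)} = \left(0 + \left(5 - 5\right)\right) Y = \left(0 + 0\right) Y = 0 Y = 0$)
$b{\left(n,d \right)} = 14 + d$
$b{\left(15,E{\left(X{\left(-1,3 \right)} \right)} \right)} f{\left(-29 \right)} = \left(14 - 0\right) 0 = \left(14 + \left(2 - 3 + 1\right)\right) 0 = \left(14 + 0\right) 0 = 14 \cdot 0 = 0$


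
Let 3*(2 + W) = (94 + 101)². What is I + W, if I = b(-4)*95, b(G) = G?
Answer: 12293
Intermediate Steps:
W = 12673 (W = -2 + (94 + 101)²/3 = -2 + (⅓)*195² = -2 + (⅓)*38025 = -2 + 12675 = 12673)
I = -380 (I = -4*95 = -380)
I + W = -380 + 12673 = 12293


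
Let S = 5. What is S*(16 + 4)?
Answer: 100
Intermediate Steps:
S*(16 + 4) = 5*(16 + 4) = 5*20 = 100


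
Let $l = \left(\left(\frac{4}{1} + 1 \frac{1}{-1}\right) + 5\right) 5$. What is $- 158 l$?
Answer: $-6320$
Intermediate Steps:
$l = 40$ ($l = \left(\left(4 \cdot 1 + 1 \left(-1\right)\right) + 5\right) 5 = \left(\left(4 - 1\right) + 5\right) 5 = \left(3 + 5\right) 5 = 8 \cdot 5 = 40$)
$- 158 l = \left(-158\right) 40 = -6320$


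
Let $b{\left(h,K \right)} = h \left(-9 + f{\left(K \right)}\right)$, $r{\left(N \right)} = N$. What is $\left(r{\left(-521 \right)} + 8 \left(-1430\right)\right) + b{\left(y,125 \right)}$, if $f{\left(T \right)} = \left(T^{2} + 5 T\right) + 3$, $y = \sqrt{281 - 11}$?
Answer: $-11961 + 48732 \sqrt{30} \approx 2.5496 \cdot 10^{5}$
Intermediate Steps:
$y = 3 \sqrt{30}$ ($y = \sqrt{270} = 3 \sqrt{30} \approx 16.432$)
$f{\left(T \right)} = 3 + T^{2} + 5 T$
$b{\left(h,K \right)} = h \left(-6 + K^{2} + 5 K\right)$ ($b{\left(h,K \right)} = h \left(-9 + \left(3 + K^{2} + 5 K\right)\right) = h \left(-6 + K^{2} + 5 K\right)$)
$\left(r{\left(-521 \right)} + 8 \left(-1430\right)\right) + b{\left(y,125 \right)} = \left(-521 + 8 \left(-1430\right)\right) + 3 \sqrt{30} \left(-6 + 125^{2} + 5 \cdot 125\right) = \left(-521 - 11440\right) + 3 \sqrt{30} \left(-6 + 15625 + 625\right) = -11961 + 3 \sqrt{30} \cdot 16244 = -11961 + 48732 \sqrt{30}$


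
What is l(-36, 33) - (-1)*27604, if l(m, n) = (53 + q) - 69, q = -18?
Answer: 27570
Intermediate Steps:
l(m, n) = -34 (l(m, n) = (53 - 18) - 69 = 35 - 69 = -34)
l(-36, 33) - (-1)*27604 = -34 - (-1)*27604 = -34 - 1*(-27604) = -34 + 27604 = 27570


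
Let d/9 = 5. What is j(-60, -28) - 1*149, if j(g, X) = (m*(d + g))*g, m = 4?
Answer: 3451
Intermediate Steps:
d = 45 (d = 9*5 = 45)
j(g, X) = g*(180 + 4*g) (j(g, X) = (4*(45 + g))*g = (180 + 4*g)*g = g*(180 + 4*g))
j(-60, -28) - 1*149 = 4*(-60)*(45 - 60) - 1*149 = 4*(-60)*(-15) - 149 = 3600 - 149 = 3451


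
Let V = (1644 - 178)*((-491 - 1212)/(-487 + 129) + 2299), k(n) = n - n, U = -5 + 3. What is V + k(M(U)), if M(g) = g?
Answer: 604538085/179 ≈ 3.3773e+6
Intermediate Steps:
U = -2
k(n) = 0
V = 604538085/179 (V = 1466*(-1703/(-358) + 2299) = 1466*(-1703*(-1/358) + 2299) = 1466*(1703/358 + 2299) = 1466*(824745/358) = 604538085/179 ≈ 3.3773e+6)
V + k(M(U)) = 604538085/179 + 0 = 604538085/179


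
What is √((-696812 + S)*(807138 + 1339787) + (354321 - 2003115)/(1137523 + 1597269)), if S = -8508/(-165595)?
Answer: I*√767035583267706832005805876746853/22643394062 ≈ 1.2231e+6*I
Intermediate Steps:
S = 8508/165595 (S = -8508*(-1/165595) = 8508/165595 ≈ 0.051378)
√((-696812 + S)*(807138 + 1339787) + (354321 - 2003115)/(1137523 + 1597269)) = √((-696812 + 8508/165595)*(807138 + 1339787) + (354321 - 2003115)/(1137523 + 1597269)) = √(-115388574632/165595*2146925 - 1648794/2734792) = √(-49546123118361320/33119 - 1648794*1/2734792) = √(-49546123118361320/33119 - 824397/1367396) = √(-67749170567582098726963/45286788124) = I*√767035583267706832005805876746853/22643394062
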